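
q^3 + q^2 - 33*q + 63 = (q - 3)^2*(q + 7)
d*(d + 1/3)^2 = d^3 + 2*d^2/3 + d/9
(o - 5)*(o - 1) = o^2 - 6*o + 5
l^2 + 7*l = l*(l + 7)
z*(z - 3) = z^2 - 3*z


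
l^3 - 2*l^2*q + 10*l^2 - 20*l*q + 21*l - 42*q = (l + 3)*(l + 7)*(l - 2*q)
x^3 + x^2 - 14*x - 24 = (x - 4)*(x + 2)*(x + 3)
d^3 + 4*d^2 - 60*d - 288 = (d - 8)*(d + 6)^2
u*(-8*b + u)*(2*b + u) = -16*b^2*u - 6*b*u^2 + u^3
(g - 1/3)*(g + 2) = g^2 + 5*g/3 - 2/3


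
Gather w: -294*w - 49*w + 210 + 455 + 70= 735 - 343*w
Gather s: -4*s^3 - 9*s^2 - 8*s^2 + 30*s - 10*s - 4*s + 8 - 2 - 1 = -4*s^3 - 17*s^2 + 16*s + 5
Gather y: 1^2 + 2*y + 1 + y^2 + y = y^2 + 3*y + 2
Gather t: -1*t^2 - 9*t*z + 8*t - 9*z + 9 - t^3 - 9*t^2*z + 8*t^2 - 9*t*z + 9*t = -t^3 + t^2*(7 - 9*z) + t*(17 - 18*z) - 9*z + 9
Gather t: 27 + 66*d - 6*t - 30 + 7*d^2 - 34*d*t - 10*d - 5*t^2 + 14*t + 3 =7*d^2 + 56*d - 5*t^2 + t*(8 - 34*d)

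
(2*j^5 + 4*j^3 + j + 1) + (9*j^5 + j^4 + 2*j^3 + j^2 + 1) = 11*j^5 + j^4 + 6*j^3 + j^2 + j + 2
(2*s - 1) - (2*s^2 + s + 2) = -2*s^2 + s - 3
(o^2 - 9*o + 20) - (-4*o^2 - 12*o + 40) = 5*o^2 + 3*o - 20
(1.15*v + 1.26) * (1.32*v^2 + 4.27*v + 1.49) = 1.518*v^3 + 6.5737*v^2 + 7.0937*v + 1.8774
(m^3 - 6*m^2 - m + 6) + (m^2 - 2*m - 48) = m^3 - 5*m^2 - 3*m - 42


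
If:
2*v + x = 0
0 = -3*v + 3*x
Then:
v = 0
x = 0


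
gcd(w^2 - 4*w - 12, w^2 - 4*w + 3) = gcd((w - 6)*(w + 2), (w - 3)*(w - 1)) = 1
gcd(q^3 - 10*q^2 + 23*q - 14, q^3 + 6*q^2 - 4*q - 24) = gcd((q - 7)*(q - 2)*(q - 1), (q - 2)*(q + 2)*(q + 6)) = q - 2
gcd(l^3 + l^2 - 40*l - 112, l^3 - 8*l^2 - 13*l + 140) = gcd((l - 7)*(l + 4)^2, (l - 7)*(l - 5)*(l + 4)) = l^2 - 3*l - 28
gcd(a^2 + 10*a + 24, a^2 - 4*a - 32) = a + 4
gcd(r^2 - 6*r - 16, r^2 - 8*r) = r - 8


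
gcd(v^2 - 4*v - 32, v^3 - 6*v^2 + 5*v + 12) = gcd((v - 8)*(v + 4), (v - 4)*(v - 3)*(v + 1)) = 1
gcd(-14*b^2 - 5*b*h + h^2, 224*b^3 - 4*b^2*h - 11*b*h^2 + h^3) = 7*b - h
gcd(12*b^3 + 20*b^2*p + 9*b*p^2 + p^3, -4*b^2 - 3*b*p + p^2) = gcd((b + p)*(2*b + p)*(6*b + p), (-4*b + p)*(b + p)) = b + p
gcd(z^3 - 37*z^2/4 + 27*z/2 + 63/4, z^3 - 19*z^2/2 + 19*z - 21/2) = z - 7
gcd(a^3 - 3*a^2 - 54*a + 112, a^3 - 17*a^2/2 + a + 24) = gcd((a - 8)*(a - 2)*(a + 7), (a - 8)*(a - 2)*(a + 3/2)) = a^2 - 10*a + 16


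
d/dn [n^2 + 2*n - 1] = 2*n + 2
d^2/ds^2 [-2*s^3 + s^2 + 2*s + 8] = 2 - 12*s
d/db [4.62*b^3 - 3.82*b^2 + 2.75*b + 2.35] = 13.86*b^2 - 7.64*b + 2.75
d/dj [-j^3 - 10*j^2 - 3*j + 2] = -3*j^2 - 20*j - 3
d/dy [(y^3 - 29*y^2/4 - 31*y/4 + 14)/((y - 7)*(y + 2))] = (y^4 - 10*y^3 + 2*y^2 + 175*y + 357/2)/(y^4 - 10*y^3 - 3*y^2 + 140*y + 196)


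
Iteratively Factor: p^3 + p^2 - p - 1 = (p + 1)*(p^2 - 1) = (p - 1)*(p + 1)*(p + 1)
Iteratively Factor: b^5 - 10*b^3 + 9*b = (b - 3)*(b^4 + 3*b^3 - b^2 - 3*b) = (b - 3)*(b + 1)*(b^3 + 2*b^2 - 3*b) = (b - 3)*(b + 1)*(b + 3)*(b^2 - b) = (b - 3)*(b - 1)*(b + 1)*(b + 3)*(b)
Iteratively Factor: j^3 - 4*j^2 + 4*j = (j)*(j^2 - 4*j + 4) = j*(j - 2)*(j - 2)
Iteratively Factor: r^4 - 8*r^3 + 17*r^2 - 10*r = (r - 2)*(r^3 - 6*r^2 + 5*r) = r*(r - 2)*(r^2 - 6*r + 5) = r*(r - 5)*(r - 2)*(r - 1)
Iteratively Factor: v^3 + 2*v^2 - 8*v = (v - 2)*(v^2 + 4*v) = v*(v - 2)*(v + 4)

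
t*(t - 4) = t^2 - 4*t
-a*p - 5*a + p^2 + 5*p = (-a + p)*(p + 5)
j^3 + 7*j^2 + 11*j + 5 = (j + 1)^2*(j + 5)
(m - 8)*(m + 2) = m^2 - 6*m - 16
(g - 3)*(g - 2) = g^2 - 5*g + 6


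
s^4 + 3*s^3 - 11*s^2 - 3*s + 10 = (s - 2)*(s - 1)*(s + 1)*(s + 5)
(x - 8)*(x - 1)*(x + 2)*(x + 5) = x^4 - 2*x^3 - 45*x^2 - 34*x + 80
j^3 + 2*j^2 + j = j*(j + 1)^2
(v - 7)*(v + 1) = v^2 - 6*v - 7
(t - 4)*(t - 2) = t^2 - 6*t + 8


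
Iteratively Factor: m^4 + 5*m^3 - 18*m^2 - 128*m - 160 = (m + 4)*(m^3 + m^2 - 22*m - 40) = (m - 5)*(m + 4)*(m^2 + 6*m + 8) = (m - 5)*(m + 4)^2*(m + 2)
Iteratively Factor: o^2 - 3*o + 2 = (o - 1)*(o - 2)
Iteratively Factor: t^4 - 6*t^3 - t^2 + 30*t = (t)*(t^3 - 6*t^2 - t + 30) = t*(t - 5)*(t^2 - t - 6) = t*(t - 5)*(t - 3)*(t + 2)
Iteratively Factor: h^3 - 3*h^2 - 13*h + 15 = (h - 1)*(h^2 - 2*h - 15) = (h - 5)*(h - 1)*(h + 3)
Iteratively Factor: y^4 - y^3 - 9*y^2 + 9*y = (y - 1)*(y^3 - 9*y) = (y - 1)*(y + 3)*(y^2 - 3*y) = y*(y - 1)*(y + 3)*(y - 3)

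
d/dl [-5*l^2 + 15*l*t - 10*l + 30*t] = -10*l + 15*t - 10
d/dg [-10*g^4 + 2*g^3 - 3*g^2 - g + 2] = -40*g^3 + 6*g^2 - 6*g - 1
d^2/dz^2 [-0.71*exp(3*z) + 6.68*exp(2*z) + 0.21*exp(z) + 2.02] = (-6.39*exp(2*z) + 26.72*exp(z) + 0.21)*exp(z)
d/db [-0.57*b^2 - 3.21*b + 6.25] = -1.14*b - 3.21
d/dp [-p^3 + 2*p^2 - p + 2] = -3*p^2 + 4*p - 1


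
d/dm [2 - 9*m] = -9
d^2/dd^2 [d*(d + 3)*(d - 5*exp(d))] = -5*d^2*exp(d) - 35*d*exp(d) + 6*d - 40*exp(d) + 6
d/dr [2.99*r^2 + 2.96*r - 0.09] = 5.98*r + 2.96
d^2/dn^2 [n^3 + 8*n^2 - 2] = 6*n + 16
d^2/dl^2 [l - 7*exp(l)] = -7*exp(l)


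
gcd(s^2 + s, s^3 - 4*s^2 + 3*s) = s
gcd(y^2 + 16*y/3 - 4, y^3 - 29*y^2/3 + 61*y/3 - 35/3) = 1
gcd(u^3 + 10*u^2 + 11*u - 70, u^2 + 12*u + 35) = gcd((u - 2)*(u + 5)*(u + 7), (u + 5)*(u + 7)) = u^2 + 12*u + 35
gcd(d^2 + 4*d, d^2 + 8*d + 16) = d + 4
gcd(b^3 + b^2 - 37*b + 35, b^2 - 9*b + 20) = b - 5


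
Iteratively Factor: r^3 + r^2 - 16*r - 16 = (r - 4)*(r^2 + 5*r + 4) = (r - 4)*(r + 1)*(r + 4)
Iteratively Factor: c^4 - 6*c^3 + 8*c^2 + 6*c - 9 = (c - 3)*(c^3 - 3*c^2 - c + 3) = (c - 3)^2*(c^2 - 1) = (c - 3)^2*(c + 1)*(c - 1)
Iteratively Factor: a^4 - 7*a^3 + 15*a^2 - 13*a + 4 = (a - 4)*(a^3 - 3*a^2 + 3*a - 1) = (a - 4)*(a - 1)*(a^2 - 2*a + 1) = (a - 4)*(a - 1)^2*(a - 1)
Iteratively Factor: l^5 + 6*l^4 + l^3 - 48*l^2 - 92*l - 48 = (l + 2)*(l^4 + 4*l^3 - 7*l^2 - 34*l - 24) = (l + 2)^2*(l^3 + 2*l^2 - 11*l - 12) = (l + 2)^2*(l + 4)*(l^2 - 2*l - 3) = (l + 1)*(l + 2)^2*(l + 4)*(l - 3)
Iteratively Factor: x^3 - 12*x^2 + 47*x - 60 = (x - 4)*(x^2 - 8*x + 15) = (x - 5)*(x - 4)*(x - 3)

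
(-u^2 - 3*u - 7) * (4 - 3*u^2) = 3*u^4 + 9*u^3 + 17*u^2 - 12*u - 28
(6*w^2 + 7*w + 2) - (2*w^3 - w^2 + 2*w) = -2*w^3 + 7*w^2 + 5*w + 2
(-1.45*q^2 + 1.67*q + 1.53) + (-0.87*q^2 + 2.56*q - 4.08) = -2.32*q^2 + 4.23*q - 2.55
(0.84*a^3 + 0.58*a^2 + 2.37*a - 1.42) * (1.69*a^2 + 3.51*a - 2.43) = 1.4196*a^5 + 3.9286*a^4 + 3.9999*a^3 + 4.5095*a^2 - 10.7433*a + 3.4506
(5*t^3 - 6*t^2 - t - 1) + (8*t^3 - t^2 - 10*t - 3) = 13*t^3 - 7*t^2 - 11*t - 4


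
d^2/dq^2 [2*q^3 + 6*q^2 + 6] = 12*q + 12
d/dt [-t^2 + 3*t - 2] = 3 - 2*t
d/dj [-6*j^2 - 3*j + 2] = -12*j - 3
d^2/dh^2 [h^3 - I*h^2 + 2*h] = 6*h - 2*I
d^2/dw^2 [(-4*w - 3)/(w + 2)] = 10/(w + 2)^3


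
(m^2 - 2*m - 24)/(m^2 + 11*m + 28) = (m - 6)/(m + 7)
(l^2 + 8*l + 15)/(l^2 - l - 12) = (l + 5)/(l - 4)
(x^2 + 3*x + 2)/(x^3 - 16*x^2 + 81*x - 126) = (x^2 + 3*x + 2)/(x^3 - 16*x^2 + 81*x - 126)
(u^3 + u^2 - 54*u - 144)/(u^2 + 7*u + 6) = (u^2 - 5*u - 24)/(u + 1)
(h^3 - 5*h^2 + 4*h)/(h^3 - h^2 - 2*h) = (-h^2 + 5*h - 4)/(-h^2 + h + 2)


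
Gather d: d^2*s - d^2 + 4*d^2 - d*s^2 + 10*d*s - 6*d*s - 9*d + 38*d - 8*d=d^2*(s + 3) + d*(-s^2 + 4*s + 21)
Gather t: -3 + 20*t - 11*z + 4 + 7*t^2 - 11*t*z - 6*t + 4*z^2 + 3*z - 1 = 7*t^2 + t*(14 - 11*z) + 4*z^2 - 8*z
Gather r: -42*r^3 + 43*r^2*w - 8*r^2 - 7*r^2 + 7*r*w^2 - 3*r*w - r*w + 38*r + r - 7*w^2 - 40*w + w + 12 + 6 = -42*r^3 + r^2*(43*w - 15) + r*(7*w^2 - 4*w + 39) - 7*w^2 - 39*w + 18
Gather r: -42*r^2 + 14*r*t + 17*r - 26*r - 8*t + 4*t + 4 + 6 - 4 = -42*r^2 + r*(14*t - 9) - 4*t + 6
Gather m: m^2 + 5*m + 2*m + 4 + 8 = m^2 + 7*m + 12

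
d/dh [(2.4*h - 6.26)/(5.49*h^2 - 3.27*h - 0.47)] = (-13.176*h^2 + 68.7348*h - 21.5982)/(30.1401*h^4 - 35.9046*h^3 + 5.5323*h^2 + 3.0738*h + 0.2209)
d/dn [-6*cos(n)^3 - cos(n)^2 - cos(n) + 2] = (18*cos(n)^2 + 2*cos(n) + 1)*sin(n)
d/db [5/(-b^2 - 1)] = 10*b/(b^2 + 1)^2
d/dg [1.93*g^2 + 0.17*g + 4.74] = 3.86*g + 0.17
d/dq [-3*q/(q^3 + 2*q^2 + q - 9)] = 3*(2*q^3 + 2*q^2 + 9)/(q^6 + 4*q^5 + 6*q^4 - 14*q^3 - 35*q^2 - 18*q + 81)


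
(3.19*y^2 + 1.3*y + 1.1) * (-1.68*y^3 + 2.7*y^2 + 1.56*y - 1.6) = -5.3592*y^5 + 6.429*y^4 + 6.6384*y^3 - 0.105999999999999*y^2 - 0.364*y - 1.76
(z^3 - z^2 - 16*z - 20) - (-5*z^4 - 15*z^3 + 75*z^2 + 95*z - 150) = 5*z^4 + 16*z^3 - 76*z^2 - 111*z + 130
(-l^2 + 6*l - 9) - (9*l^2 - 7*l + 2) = -10*l^2 + 13*l - 11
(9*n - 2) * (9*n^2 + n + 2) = 81*n^3 - 9*n^2 + 16*n - 4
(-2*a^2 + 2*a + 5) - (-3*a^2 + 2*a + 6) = a^2 - 1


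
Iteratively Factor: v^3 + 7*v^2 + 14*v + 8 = (v + 4)*(v^2 + 3*v + 2) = (v + 2)*(v + 4)*(v + 1)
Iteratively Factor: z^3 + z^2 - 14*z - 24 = (z + 2)*(z^2 - z - 12) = (z - 4)*(z + 2)*(z + 3)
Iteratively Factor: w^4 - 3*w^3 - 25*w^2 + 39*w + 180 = (w - 5)*(w^3 + 2*w^2 - 15*w - 36) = (w - 5)*(w + 3)*(w^2 - w - 12) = (w - 5)*(w - 4)*(w + 3)*(w + 3)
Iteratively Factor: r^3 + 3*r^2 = (r)*(r^2 + 3*r) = r^2*(r + 3)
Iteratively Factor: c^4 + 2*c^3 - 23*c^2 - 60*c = (c - 5)*(c^3 + 7*c^2 + 12*c) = c*(c - 5)*(c^2 + 7*c + 12) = c*(c - 5)*(c + 4)*(c + 3)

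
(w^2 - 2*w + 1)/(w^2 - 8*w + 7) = (w - 1)/(w - 7)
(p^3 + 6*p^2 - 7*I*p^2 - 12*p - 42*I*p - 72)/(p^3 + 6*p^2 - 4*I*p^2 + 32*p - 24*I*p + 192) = (p^2 - 7*I*p - 12)/(p^2 - 4*I*p + 32)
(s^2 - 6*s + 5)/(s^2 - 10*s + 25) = (s - 1)/(s - 5)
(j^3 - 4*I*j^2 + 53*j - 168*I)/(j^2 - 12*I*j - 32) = (j^2 + 4*I*j + 21)/(j - 4*I)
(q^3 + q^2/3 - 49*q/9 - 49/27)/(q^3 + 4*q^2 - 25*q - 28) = (27*q^3 + 9*q^2 - 147*q - 49)/(27*(q^3 + 4*q^2 - 25*q - 28))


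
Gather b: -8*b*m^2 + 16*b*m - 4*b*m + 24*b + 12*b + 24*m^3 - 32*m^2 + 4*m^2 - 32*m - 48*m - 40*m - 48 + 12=b*(-8*m^2 + 12*m + 36) + 24*m^3 - 28*m^2 - 120*m - 36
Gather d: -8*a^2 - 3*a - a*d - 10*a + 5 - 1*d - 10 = -8*a^2 - 13*a + d*(-a - 1) - 5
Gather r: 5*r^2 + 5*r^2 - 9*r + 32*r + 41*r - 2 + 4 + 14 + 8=10*r^2 + 64*r + 24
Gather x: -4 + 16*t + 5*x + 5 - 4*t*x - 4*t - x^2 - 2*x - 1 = 12*t - x^2 + x*(3 - 4*t)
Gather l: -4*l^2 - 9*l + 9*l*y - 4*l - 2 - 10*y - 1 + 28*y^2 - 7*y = -4*l^2 + l*(9*y - 13) + 28*y^2 - 17*y - 3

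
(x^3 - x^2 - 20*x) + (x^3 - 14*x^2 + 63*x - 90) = 2*x^3 - 15*x^2 + 43*x - 90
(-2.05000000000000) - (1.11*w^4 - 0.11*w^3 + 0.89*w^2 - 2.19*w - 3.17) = -1.11*w^4 + 0.11*w^3 - 0.89*w^2 + 2.19*w + 1.12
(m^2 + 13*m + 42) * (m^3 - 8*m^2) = m^5 + 5*m^4 - 62*m^3 - 336*m^2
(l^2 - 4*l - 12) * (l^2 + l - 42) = l^4 - 3*l^3 - 58*l^2 + 156*l + 504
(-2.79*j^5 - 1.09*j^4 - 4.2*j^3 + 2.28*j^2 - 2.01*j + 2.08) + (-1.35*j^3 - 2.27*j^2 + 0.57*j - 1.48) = -2.79*j^5 - 1.09*j^4 - 5.55*j^3 + 0.00999999999999979*j^2 - 1.44*j + 0.6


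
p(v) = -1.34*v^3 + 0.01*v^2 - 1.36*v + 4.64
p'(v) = -4.02*v^2 + 0.02*v - 1.36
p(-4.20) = 109.81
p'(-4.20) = -72.36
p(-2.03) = 18.65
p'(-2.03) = -17.97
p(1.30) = -0.06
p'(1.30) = -8.13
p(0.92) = 2.35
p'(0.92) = -4.74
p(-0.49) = 5.47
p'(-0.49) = -2.34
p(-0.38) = 5.23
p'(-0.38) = -1.95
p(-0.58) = 5.69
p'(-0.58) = -2.72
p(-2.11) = 20.14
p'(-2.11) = -19.30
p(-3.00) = 44.99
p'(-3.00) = -37.60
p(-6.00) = 302.60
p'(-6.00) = -146.20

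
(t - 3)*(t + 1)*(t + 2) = t^3 - 7*t - 6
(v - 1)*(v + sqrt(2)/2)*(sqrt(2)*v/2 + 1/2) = sqrt(2)*v^3/2 - sqrt(2)*v^2/2 + v^2 - v + sqrt(2)*v/4 - sqrt(2)/4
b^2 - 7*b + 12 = (b - 4)*(b - 3)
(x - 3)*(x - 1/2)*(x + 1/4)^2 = x^4 - 3*x^3 - 3*x^2/16 + 17*x/32 + 3/32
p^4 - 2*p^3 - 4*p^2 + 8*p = p*(p - 2)^2*(p + 2)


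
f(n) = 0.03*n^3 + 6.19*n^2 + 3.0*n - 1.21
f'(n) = 0.09*n^2 + 12.38*n + 3.0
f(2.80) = 56.38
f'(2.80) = 38.37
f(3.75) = 98.67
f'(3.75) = 50.69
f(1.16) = 10.65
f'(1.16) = 17.48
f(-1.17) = 3.71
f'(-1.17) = -11.36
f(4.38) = 133.20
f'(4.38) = 58.95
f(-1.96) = 16.46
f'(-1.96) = -20.92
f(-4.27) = 96.51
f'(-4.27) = -48.22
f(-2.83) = 39.20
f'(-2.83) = -31.31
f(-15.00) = 1245.29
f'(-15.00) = -162.45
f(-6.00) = 197.15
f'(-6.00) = -68.04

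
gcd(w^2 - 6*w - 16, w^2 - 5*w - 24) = w - 8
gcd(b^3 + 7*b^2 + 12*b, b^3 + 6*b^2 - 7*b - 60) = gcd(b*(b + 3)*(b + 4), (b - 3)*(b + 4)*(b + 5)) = b + 4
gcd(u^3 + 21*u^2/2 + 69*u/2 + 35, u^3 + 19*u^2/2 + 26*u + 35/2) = u^2 + 17*u/2 + 35/2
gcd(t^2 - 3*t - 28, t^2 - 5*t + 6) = 1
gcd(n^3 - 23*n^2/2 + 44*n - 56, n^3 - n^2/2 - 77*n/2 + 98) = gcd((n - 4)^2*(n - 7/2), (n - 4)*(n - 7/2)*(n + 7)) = n^2 - 15*n/2 + 14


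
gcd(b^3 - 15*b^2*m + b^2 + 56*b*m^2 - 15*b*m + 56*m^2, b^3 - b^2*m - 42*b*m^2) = b - 7*m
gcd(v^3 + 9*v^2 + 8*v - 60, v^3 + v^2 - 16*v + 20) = v^2 + 3*v - 10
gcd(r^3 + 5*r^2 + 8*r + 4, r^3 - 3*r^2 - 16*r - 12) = r^2 + 3*r + 2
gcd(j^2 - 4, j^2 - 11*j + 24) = 1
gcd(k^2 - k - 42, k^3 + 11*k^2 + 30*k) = k + 6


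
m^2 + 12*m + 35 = (m + 5)*(m + 7)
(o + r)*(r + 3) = o*r + 3*o + r^2 + 3*r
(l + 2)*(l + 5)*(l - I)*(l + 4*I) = l^4 + 7*l^3 + 3*I*l^3 + 14*l^2 + 21*I*l^2 + 28*l + 30*I*l + 40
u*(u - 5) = u^2 - 5*u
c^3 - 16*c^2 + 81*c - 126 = (c - 7)*(c - 6)*(c - 3)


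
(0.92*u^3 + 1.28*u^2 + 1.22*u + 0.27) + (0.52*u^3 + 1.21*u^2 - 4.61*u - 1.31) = 1.44*u^3 + 2.49*u^2 - 3.39*u - 1.04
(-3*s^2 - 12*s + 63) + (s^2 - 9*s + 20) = -2*s^2 - 21*s + 83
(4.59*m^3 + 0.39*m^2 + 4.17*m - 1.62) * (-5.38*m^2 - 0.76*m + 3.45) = -24.6942*m^5 - 5.5866*m^4 - 6.8955*m^3 + 6.8919*m^2 + 15.6177*m - 5.589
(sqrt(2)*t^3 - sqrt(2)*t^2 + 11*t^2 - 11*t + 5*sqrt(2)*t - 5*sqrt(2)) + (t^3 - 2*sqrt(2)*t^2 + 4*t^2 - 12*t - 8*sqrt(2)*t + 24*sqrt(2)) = t^3 + sqrt(2)*t^3 - 3*sqrt(2)*t^2 + 15*t^2 - 23*t - 3*sqrt(2)*t + 19*sqrt(2)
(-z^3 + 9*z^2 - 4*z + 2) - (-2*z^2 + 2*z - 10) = -z^3 + 11*z^2 - 6*z + 12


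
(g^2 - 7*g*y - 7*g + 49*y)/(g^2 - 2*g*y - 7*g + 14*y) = (-g + 7*y)/(-g + 2*y)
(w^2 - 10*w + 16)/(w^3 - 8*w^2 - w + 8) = (w - 2)/(w^2 - 1)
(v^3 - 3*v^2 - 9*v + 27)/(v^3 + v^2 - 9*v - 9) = (v - 3)/(v + 1)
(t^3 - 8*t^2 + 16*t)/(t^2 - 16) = t*(t - 4)/(t + 4)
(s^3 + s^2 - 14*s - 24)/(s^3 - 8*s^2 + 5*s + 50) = (s^2 - s - 12)/(s^2 - 10*s + 25)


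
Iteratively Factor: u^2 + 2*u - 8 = (u - 2)*(u + 4)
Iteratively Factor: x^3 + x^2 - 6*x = (x)*(x^2 + x - 6) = x*(x + 3)*(x - 2)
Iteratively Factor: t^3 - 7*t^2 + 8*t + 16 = (t - 4)*(t^2 - 3*t - 4) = (t - 4)*(t + 1)*(t - 4)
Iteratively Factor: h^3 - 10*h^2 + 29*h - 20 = (h - 4)*(h^2 - 6*h + 5) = (h - 4)*(h - 1)*(h - 5)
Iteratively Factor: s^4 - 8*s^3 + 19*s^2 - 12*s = (s - 1)*(s^3 - 7*s^2 + 12*s) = (s - 3)*(s - 1)*(s^2 - 4*s) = s*(s - 3)*(s - 1)*(s - 4)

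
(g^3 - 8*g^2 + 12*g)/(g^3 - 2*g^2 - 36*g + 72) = g/(g + 6)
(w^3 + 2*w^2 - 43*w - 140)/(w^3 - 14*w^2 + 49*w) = (w^2 + 9*w + 20)/(w*(w - 7))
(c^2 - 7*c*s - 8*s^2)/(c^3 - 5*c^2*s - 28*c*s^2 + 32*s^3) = (-c - s)/(-c^2 - 3*c*s + 4*s^2)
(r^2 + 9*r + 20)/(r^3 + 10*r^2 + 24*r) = (r + 5)/(r*(r + 6))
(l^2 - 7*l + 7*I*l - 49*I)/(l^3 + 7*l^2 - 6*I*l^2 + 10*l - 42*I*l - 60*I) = (l^2 + l*(-7 + 7*I) - 49*I)/(l^3 + l^2*(7 - 6*I) + l*(10 - 42*I) - 60*I)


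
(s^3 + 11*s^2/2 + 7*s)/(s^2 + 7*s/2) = s + 2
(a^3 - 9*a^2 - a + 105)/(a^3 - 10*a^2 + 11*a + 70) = (a + 3)/(a + 2)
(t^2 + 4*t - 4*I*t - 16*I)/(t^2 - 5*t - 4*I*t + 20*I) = (t + 4)/(t - 5)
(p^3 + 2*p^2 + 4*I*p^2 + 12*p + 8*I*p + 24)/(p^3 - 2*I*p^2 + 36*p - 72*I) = (p + 2)/(p - 6*I)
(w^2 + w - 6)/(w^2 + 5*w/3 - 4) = 3*(w - 2)/(3*w - 4)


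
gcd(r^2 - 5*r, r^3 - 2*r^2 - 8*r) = r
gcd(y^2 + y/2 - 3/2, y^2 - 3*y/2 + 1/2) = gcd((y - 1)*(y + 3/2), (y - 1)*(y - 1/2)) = y - 1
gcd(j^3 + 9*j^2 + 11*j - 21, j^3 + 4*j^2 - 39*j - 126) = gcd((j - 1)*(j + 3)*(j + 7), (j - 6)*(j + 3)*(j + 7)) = j^2 + 10*j + 21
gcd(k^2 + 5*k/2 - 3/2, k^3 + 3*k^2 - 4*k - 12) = k + 3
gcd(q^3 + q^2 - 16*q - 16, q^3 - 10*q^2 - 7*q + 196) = q + 4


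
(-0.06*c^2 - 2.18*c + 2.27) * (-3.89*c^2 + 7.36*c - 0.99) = 0.2334*c^4 + 8.0386*c^3 - 24.8157*c^2 + 18.8654*c - 2.2473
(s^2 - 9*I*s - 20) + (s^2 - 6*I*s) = 2*s^2 - 15*I*s - 20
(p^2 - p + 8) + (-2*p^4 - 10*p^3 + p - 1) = -2*p^4 - 10*p^3 + p^2 + 7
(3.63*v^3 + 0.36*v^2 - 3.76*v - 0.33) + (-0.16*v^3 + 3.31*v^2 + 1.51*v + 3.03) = 3.47*v^3 + 3.67*v^2 - 2.25*v + 2.7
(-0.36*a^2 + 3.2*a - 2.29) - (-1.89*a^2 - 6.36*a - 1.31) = 1.53*a^2 + 9.56*a - 0.98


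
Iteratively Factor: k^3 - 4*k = (k + 2)*(k^2 - 2*k) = k*(k + 2)*(k - 2)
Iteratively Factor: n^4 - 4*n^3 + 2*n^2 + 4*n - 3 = (n + 1)*(n^3 - 5*n^2 + 7*n - 3) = (n - 1)*(n + 1)*(n^2 - 4*n + 3) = (n - 1)^2*(n + 1)*(n - 3)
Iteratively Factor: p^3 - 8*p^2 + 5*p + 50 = (p + 2)*(p^2 - 10*p + 25) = (p - 5)*(p + 2)*(p - 5)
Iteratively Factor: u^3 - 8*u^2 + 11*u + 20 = (u - 4)*(u^2 - 4*u - 5) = (u - 5)*(u - 4)*(u + 1)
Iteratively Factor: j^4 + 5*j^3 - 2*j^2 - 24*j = (j)*(j^3 + 5*j^2 - 2*j - 24) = j*(j - 2)*(j^2 + 7*j + 12) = j*(j - 2)*(j + 4)*(j + 3)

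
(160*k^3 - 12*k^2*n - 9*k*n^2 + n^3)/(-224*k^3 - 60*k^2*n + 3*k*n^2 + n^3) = (-5*k + n)/(7*k + n)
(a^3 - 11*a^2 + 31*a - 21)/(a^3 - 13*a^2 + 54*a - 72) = (a^2 - 8*a + 7)/(a^2 - 10*a + 24)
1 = 1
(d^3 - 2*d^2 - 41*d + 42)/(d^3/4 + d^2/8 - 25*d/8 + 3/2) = 8*(d^3 - 2*d^2 - 41*d + 42)/(2*d^3 + d^2 - 25*d + 12)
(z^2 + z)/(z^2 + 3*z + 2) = z/(z + 2)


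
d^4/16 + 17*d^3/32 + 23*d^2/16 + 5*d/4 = d*(d/4 + 1/2)*(d/4 + 1)*(d + 5/2)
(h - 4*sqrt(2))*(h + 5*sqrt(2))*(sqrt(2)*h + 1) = sqrt(2)*h^3 + 3*h^2 - 39*sqrt(2)*h - 40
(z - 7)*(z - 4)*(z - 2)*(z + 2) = z^4 - 11*z^3 + 24*z^2 + 44*z - 112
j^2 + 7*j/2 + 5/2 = (j + 1)*(j + 5/2)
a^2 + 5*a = a*(a + 5)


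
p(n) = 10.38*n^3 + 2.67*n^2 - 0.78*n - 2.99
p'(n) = 31.14*n^2 + 5.34*n - 0.78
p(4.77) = 1180.59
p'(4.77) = 733.22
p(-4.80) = -1085.67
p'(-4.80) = 691.05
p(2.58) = 191.03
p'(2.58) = 220.28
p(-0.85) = -6.77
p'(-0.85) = 17.18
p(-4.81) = -1092.60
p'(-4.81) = 693.99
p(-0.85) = -6.77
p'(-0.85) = 17.18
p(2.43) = 159.82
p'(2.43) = 196.07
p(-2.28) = -110.36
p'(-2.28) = 148.92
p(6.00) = 2330.53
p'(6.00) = 1152.30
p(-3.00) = -256.88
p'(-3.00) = 263.46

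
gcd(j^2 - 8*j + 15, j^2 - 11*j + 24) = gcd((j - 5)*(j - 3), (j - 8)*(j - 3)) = j - 3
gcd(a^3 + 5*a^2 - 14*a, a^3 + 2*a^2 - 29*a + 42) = a^2 + 5*a - 14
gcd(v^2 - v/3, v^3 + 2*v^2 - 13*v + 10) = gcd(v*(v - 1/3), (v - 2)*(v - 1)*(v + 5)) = 1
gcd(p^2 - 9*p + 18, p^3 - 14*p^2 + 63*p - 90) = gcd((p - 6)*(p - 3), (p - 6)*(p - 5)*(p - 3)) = p^2 - 9*p + 18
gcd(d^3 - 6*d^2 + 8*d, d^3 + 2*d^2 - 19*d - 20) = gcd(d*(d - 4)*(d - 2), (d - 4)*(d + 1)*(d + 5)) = d - 4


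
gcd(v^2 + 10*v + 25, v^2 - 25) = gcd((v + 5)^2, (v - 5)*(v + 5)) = v + 5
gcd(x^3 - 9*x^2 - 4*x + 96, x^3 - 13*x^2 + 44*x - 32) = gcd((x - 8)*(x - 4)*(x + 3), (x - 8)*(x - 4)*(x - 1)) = x^2 - 12*x + 32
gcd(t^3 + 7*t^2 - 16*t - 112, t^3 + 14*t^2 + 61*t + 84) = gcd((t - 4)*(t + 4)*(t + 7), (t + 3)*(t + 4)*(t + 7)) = t^2 + 11*t + 28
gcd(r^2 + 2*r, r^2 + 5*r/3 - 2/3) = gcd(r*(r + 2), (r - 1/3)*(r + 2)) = r + 2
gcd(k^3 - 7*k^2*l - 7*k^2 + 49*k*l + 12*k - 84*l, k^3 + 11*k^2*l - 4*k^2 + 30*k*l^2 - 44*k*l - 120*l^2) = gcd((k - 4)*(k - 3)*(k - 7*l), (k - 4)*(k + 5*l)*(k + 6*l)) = k - 4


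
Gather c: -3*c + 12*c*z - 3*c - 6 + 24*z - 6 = c*(12*z - 6) + 24*z - 12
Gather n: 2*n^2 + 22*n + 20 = 2*n^2 + 22*n + 20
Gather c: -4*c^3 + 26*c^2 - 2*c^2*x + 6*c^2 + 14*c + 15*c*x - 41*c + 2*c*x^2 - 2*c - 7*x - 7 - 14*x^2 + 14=-4*c^3 + c^2*(32 - 2*x) + c*(2*x^2 + 15*x - 29) - 14*x^2 - 7*x + 7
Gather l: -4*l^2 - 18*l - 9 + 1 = -4*l^2 - 18*l - 8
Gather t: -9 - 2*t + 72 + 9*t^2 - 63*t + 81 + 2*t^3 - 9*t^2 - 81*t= 2*t^3 - 146*t + 144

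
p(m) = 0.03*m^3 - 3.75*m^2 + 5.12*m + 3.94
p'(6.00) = -36.64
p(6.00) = -93.86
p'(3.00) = -16.57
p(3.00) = -13.64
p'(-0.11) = 5.95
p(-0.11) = 3.33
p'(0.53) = 1.17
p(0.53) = 5.60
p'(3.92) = -22.90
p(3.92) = -31.81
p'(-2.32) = 23.00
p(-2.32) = -28.50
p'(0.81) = -0.90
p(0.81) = 5.64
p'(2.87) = -15.66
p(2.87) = -11.54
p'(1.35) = -4.84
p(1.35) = 4.09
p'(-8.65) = 76.73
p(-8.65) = -340.35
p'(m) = 0.09*m^2 - 7.5*m + 5.12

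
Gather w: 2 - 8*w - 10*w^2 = -10*w^2 - 8*w + 2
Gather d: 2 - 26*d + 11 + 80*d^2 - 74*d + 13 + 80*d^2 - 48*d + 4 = 160*d^2 - 148*d + 30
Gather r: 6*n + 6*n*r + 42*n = 6*n*r + 48*n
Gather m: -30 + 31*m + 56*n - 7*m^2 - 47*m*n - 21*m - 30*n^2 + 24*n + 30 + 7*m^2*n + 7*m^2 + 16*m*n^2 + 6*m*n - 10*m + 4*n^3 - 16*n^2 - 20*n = 7*m^2*n + m*(16*n^2 - 41*n) + 4*n^3 - 46*n^2 + 60*n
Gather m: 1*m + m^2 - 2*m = m^2 - m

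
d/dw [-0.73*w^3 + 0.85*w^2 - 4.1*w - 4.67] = -2.19*w^2 + 1.7*w - 4.1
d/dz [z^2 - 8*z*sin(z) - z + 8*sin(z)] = -8*z*cos(z) + 2*z + 8*sqrt(2)*cos(z + pi/4) - 1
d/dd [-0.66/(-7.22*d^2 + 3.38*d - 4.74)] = (2.2308 - 9.5304*d)/(7.22*d^2 - 3.38*d + 4.74)^2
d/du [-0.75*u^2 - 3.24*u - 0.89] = -1.5*u - 3.24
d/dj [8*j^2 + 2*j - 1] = 16*j + 2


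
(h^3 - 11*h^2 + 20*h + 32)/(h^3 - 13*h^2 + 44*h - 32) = (h + 1)/(h - 1)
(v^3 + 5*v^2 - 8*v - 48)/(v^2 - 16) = (v^2 + v - 12)/(v - 4)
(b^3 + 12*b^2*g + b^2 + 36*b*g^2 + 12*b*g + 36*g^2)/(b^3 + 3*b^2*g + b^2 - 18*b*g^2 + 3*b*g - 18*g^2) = (b + 6*g)/(b - 3*g)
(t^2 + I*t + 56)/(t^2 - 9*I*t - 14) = (t + 8*I)/(t - 2*I)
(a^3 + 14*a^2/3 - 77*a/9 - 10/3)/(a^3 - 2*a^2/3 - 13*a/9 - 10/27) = 3*(a + 6)/(3*a + 2)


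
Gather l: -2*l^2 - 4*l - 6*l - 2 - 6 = -2*l^2 - 10*l - 8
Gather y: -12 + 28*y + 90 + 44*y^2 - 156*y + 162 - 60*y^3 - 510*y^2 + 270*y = -60*y^3 - 466*y^2 + 142*y + 240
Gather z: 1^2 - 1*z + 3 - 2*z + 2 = 6 - 3*z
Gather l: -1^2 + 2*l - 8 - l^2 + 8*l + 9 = -l^2 + 10*l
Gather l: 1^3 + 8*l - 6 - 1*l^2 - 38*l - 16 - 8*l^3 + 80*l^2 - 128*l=-8*l^3 + 79*l^2 - 158*l - 21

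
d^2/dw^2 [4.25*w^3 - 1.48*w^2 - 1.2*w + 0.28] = 25.5*w - 2.96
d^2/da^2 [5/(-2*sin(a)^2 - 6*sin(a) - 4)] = 5*(4*sin(a)^3 + 5*sin(a)^2 - 10*sin(a) - 14)/(2*(sin(a) + 1)^2*(sin(a) + 2)^3)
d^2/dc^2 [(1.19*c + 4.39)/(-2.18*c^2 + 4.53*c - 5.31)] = (-(1.19*c + 4.39)*(4.36*c - 4.53)*(8.72*c - 9.06) + (15.5652*c + 8.359)*(2.18*c^2 - 4.53*c + 5.31))/(2.18*c^2 - 4.53*c + 5.31)^3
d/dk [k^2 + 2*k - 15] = 2*k + 2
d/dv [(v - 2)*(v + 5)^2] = (v + 5)*(3*v + 1)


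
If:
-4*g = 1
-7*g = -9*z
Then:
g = -1/4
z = -7/36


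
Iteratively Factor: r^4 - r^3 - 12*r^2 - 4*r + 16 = (r + 2)*(r^3 - 3*r^2 - 6*r + 8) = (r - 4)*(r + 2)*(r^2 + r - 2) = (r - 4)*(r + 2)^2*(r - 1)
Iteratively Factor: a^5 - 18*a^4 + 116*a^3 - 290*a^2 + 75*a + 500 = (a - 5)*(a^4 - 13*a^3 + 51*a^2 - 35*a - 100) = (a - 5)*(a - 4)*(a^3 - 9*a^2 + 15*a + 25) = (a - 5)^2*(a - 4)*(a^2 - 4*a - 5) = (a - 5)^3*(a - 4)*(a + 1)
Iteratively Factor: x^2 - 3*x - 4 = (x - 4)*(x + 1)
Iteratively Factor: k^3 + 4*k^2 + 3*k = (k + 1)*(k^2 + 3*k) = k*(k + 1)*(k + 3)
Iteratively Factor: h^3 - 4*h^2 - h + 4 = (h - 1)*(h^2 - 3*h - 4) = (h - 4)*(h - 1)*(h + 1)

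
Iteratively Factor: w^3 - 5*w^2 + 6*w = (w - 2)*(w^2 - 3*w) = (w - 3)*(w - 2)*(w)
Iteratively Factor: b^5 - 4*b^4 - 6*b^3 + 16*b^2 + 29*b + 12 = (b + 1)*(b^4 - 5*b^3 - b^2 + 17*b + 12) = (b + 1)^2*(b^3 - 6*b^2 + 5*b + 12) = (b - 4)*(b + 1)^2*(b^2 - 2*b - 3) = (b - 4)*(b - 3)*(b + 1)^2*(b + 1)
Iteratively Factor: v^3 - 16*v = (v)*(v^2 - 16) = v*(v - 4)*(v + 4)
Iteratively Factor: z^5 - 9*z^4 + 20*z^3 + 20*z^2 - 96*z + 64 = (z + 2)*(z^4 - 11*z^3 + 42*z^2 - 64*z + 32) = (z - 1)*(z + 2)*(z^3 - 10*z^2 + 32*z - 32) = (z - 4)*(z - 1)*(z + 2)*(z^2 - 6*z + 8) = (z - 4)^2*(z - 1)*(z + 2)*(z - 2)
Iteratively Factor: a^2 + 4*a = (a + 4)*(a)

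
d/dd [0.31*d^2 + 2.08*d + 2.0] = 0.62*d + 2.08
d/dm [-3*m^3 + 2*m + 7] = 2 - 9*m^2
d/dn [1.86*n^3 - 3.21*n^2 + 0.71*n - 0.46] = 5.58*n^2 - 6.42*n + 0.71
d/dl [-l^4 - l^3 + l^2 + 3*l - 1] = -4*l^3 - 3*l^2 + 2*l + 3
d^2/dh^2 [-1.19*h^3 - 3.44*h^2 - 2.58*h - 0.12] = -7.14*h - 6.88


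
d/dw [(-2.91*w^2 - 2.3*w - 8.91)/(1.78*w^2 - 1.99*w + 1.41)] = (9.8849*w^2 + 23.5134*w - 20.9739)/(3.1684*w^4 - 7.0844*w^3 + 8.9797*w^2 - 5.6118*w + 1.9881)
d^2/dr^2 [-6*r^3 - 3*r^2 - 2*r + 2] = -36*r - 6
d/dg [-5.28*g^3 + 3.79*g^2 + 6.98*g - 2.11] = -15.84*g^2 + 7.58*g + 6.98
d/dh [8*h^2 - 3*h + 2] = 16*h - 3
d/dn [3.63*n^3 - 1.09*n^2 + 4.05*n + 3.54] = 10.89*n^2 - 2.18*n + 4.05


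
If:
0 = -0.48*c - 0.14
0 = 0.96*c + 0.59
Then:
No Solution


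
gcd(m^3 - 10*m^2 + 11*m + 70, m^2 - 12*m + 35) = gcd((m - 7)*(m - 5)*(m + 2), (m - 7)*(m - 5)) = m^2 - 12*m + 35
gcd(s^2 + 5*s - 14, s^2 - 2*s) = s - 2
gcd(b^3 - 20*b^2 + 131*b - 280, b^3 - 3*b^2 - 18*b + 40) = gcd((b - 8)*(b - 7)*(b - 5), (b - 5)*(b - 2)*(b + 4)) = b - 5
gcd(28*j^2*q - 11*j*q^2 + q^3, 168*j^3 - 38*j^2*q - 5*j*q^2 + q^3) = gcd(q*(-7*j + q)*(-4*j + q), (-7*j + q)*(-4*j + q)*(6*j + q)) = 28*j^2 - 11*j*q + q^2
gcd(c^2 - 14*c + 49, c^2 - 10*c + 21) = c - 7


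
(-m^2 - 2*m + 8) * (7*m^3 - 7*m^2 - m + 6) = -7*m^5 - 7*m^4 + 71*m^3 - 60*m^2 - 20*m + 48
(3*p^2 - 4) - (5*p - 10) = 3*p^2 - 5*p + 6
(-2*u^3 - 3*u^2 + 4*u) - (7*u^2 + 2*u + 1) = -2*u^3 - 10*u^2 + 2*u - 1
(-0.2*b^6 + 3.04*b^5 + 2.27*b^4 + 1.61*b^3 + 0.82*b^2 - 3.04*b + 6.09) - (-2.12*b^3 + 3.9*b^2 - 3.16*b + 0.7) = -0.2*b^6 + 3.04*b^5 + 2.27*b^4 + 3.73*b^3 - 3.08*b^2 + 0.12*b + 5.39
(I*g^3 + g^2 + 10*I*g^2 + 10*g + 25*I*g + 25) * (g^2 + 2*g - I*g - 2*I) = I*g^5 + 2*g^4 + 12*I*g^4 + 24*g^3 + 44*I*g^3 + 90*g^2 + 38*I*g^2 + 100*g - 45*I*g - 50*I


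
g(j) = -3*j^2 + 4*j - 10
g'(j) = 4 - 6*j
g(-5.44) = -120.54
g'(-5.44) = 36.64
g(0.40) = -8.88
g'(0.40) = 1.60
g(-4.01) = -74.28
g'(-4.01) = 28.06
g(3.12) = -26.72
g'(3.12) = -14.72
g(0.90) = -8.83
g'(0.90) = -1.40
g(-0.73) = -14.52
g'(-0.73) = 8.38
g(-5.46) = -121.27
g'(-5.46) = 36.76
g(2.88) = -23.36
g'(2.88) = -13.28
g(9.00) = -217.00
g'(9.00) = -50.00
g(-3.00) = -49.00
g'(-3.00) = 22.00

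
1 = 1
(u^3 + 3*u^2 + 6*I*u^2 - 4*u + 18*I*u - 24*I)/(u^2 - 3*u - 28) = (u^2 + u*(-1 + 6*I) - 6*I)/(u - 7)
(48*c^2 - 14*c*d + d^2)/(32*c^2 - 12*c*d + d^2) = (6*c - d)/(4*c - d)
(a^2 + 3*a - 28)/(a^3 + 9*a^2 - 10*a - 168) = 1/(a + 6)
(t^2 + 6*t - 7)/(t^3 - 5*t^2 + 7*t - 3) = (t + 7)/(t^2 - 4*t + 3)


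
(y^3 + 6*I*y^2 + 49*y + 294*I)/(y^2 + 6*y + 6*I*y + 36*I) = (y^2 + 49)/(y + 6)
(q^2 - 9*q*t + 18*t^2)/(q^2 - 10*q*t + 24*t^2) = (q - 3*t)/(q - 4*t)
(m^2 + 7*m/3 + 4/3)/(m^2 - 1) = (m + 4/3)/(m - 1)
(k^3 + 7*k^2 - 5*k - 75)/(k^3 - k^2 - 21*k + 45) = (k + 5)/(k - 3)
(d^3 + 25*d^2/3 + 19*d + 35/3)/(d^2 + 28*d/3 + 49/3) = (d^2 + 6*d + 5)/(d + 7)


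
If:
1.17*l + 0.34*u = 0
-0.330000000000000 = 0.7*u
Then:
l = 0.14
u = -0.47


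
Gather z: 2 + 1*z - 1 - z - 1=0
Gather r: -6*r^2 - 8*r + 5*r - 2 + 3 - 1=-6*r^2 - 3*r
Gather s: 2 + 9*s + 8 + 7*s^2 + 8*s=7*s^2 + 17*s + 10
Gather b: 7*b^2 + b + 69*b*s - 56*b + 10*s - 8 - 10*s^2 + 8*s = 7*b^2 + b*(69*s - 55) - 10*s^2 + 18*s - 8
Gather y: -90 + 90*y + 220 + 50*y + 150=140*y + 280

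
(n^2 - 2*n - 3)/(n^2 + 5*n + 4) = (n - 3)/(n + 4)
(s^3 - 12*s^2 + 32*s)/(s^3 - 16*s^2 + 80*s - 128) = s/(s - 4)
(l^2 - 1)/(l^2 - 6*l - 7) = (l - 1)/(l - 7)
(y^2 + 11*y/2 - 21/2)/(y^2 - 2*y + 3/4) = 2*(y + 7)/(2*y - 1)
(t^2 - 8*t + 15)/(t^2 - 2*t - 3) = (t - 5)/(t + 1)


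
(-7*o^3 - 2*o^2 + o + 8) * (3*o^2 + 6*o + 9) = -21*o^5 - 48*o^4 - 72*o^3 + 12*o^2 + 57*o + 72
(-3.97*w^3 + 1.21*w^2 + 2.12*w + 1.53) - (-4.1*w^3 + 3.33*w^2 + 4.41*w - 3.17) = 0.129999999999999*w^3 - 2.12*w^2 - 2.29*w + 4.7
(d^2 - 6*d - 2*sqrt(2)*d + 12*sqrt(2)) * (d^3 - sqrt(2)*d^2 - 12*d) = d^5 - 6*d^4 - 3*sqrt(2)*d^4 - 8*d^3 + 18*sqrt(2)*d^3 + 24*sqrt(2)*d^2 + 48*d^2 - 144*sqrt(2)*d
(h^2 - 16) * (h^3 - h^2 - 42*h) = h^5 - h^4 - 58*h^3 + 16*h^2 + 672*h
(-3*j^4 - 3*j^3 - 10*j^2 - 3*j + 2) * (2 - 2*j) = 6*j^5 + 14*j^3 - 14*j^2 - 10*j + 4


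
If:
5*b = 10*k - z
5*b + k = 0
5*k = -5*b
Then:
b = 0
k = 0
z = 0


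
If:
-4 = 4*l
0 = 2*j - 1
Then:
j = 1/2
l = -1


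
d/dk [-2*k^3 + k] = 1 - 6*k^2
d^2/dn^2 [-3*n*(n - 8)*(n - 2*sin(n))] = -6*n^2*sin(n) + 48*n*sin(n) + 24*n*cos(n) - 18*n + 12*sin(n) - 96*cos(n) + 48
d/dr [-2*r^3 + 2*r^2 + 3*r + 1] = -6*r^2 + 4*r + 3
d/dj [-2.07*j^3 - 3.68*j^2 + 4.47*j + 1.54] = -6.21*j^2 - 7.36*j + 4.47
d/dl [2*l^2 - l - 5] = 4*l - 1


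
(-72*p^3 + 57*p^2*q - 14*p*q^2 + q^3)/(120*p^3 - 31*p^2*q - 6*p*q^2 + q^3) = (-3*p + q)/(5*p + q)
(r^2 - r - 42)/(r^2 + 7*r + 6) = (r - 7)/(r + 1)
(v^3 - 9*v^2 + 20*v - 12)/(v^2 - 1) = (v^2 - 8*v + 12)/(v + 1)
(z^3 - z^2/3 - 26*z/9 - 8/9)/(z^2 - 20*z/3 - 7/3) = (3*z^2 - 2*z - 8)/(3*(z - 7))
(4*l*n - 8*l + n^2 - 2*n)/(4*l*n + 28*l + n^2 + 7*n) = (n - 2)/(n + 7)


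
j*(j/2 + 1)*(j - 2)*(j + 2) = j^4/2 + j^3 - 2*j^2 - 4*j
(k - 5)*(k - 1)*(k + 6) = k^3 - 31*k + 30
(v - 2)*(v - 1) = v^2 - 3*v + 2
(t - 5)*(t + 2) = t^2 - 3*t - 10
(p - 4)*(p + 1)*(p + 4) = p^3 + p^2 - 16*p - 16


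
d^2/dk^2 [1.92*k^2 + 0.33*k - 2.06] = 3.84000000000000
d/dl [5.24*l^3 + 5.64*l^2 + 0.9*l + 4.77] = 15.72*l^2 + 11.28*l + 0.9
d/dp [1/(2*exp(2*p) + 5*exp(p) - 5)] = (-4*exp(p) - 5)*exp(p)/(2*exp(2*p) + 5*exp(p) - 5)^2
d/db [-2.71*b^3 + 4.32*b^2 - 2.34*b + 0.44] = -8.13*b^2 + 8.64*b - 2.34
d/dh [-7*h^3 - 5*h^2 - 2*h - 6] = -21*h^2 - 10*h - 2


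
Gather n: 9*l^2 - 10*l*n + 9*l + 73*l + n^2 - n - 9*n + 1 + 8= 9*l^2 + 82*l + n^2 + n*(-10*l - 10) + 9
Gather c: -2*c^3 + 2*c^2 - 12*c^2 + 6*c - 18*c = -2*c^3 - 10*c^2 - 12*c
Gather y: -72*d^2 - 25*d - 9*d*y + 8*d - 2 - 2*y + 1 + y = -72*d^2 - 17*d + y*(-9*d - 1) - 1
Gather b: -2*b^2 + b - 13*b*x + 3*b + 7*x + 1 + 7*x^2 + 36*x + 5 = -2*b^2 + b*(4 - 13*x) + 7*x^2 + 43*x + 6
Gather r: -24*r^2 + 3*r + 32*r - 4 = -24*r^2 + 35*r - 4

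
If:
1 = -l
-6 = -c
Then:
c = 6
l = -1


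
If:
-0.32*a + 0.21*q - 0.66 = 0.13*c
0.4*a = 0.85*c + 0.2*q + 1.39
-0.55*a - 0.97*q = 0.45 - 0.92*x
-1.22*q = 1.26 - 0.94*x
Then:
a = 6.15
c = -1.47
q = 11.61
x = 16.40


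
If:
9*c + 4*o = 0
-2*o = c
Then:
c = 0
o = 0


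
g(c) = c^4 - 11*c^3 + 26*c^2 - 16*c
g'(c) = 4*c^3 - 33*c^2 + 52*c - 16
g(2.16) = -2.34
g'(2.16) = -17.33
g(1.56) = 2.48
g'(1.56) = -0.00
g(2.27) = -4.46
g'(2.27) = -21.22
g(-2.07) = 260.45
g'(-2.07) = -300.52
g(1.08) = 0.55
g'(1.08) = 6.71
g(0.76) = -1.64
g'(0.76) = 6.22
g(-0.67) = 25.90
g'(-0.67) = -66.86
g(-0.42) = 12.15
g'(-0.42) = -43.96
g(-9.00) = 16830.00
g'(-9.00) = -6073.00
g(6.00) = -240.00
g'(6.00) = -28.00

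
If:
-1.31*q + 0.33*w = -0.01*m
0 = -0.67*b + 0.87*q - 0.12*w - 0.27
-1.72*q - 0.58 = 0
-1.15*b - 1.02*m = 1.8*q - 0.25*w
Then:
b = -0.60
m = 0.93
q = -0.34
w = -1.37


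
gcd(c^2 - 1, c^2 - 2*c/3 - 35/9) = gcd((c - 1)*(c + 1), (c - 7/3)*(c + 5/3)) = 1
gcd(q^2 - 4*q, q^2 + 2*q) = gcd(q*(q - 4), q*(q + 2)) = q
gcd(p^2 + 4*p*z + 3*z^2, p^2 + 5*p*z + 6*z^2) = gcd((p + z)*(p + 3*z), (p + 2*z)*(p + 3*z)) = p + 3*z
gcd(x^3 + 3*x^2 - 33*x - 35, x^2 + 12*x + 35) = x + 7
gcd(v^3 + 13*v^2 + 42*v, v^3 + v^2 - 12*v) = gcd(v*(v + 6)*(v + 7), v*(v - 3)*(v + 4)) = v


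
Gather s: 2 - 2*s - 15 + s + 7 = -s - 6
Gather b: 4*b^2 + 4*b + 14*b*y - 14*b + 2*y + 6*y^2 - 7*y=4*b^2 + b*(14*y - 10) + 6*y^2 - 5*y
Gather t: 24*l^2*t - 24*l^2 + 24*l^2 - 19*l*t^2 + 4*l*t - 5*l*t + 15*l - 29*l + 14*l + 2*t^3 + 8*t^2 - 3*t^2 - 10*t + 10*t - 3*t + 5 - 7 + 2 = 2*t^3 + t^2*(5 - 19*l) + t*(24*l^2 - l - 3)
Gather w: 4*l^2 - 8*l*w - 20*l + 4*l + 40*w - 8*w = 4*l^2 - 16*l + w*(32 - 8*l)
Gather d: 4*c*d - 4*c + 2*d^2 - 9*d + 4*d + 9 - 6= -4*c + 2*d^2 + d*(4*c - 5) + 3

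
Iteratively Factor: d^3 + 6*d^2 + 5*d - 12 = (d + 3)*(d^2 + 3*d - 4) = (d - 1)*(d + 3)*(d + 4)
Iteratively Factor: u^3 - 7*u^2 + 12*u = (u - 3)*(u^2 - 4*u) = (u - 4)*(u - 3)*(u)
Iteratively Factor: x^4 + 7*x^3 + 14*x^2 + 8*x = (x)*(x^3 + 7*x^2 + 14*x + 8) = x*(x + 4)*(x^2 + 3*x + 2) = x*(x + 2)*(x + 4)*(x + 1)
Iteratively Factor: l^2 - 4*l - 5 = (l - 5)*(l + 1)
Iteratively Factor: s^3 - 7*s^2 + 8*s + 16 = (s - 4)*(s^2 - 3*s - 4) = (s - 4)*(s + 1)*(s - 4)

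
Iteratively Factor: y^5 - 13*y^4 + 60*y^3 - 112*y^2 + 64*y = (y - 4)*(y^4 - 9*y^3 + 24*y^2 - 16*y) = y*(y - 4)*(y^3 - 9*y^2 + 24*y - 16) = y*(y - 4)^2*(y^2 - 5*y + 4) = y*(y - 4)^2*(y - 1)*(y - 4)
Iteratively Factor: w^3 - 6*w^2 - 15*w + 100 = (w - 5)*(w^2 - w - 20) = (w - 5)*(w + 4)*(w - 5)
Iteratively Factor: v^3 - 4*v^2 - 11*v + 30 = (v - 5)*(v^2 + v - 6) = (v - 5)*(v - 2)*(v + 3)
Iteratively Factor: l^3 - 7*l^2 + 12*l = (l - 3)*(l^2 - 4*l) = (l - 4)*(l - 3)*(l)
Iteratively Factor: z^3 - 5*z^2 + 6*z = (z - 3)*(z^2 - 2*z) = z*(z - 3)*(z - 2)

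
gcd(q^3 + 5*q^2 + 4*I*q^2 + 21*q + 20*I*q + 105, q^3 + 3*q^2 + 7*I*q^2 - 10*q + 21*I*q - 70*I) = q^2 + q*(5 + 7*I) + 35*I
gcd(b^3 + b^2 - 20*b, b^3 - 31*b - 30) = b + 5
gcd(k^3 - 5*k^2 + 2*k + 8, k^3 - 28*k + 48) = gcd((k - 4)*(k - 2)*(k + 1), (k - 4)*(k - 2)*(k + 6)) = k^2 - 6*k + 8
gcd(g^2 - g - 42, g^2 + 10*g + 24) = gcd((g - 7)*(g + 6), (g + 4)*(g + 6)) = g + 6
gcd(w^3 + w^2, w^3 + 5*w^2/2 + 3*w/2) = w^2 + w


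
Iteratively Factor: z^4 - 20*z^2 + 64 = (z - 2)*(z^3 + 2*z^2 - 16*z - 32) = (z - 2)*(z + 2)*(z^2 - 16) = (z - 4)*(z - 2)*(z + 2)*(z + 4)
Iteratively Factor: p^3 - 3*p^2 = (p)*(p^2 - 3*p) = p*(p - 3)*(p)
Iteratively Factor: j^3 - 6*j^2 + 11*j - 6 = (j - 1)*(j^2 - 5*j + 6) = (j - 2)*(j - 1)*(j - 3)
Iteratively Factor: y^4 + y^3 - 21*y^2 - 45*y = (y + 3)*(y^3 - 2*y^2 - 15*y) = (y - 5)*(y + 3)*(y^2 + 3*y) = y*(y - 5)*(y + 3)*(y + 3)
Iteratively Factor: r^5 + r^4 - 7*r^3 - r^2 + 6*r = (r + 1)*(r^4 - 7*r^2 + 6*r) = (r + 1)*(r + 3)*(r^3 - 3*r^2 + 2*r) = (r - 2)*(r + 1)*(r + 3)*(r^2 - r) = (r - 2)*(r - 1)*(r + 1)*(r + 3)*(r)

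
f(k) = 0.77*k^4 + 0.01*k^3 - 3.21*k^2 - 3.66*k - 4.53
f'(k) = 3.08*k^3 + 0.03*k^2 - 6.42*k - 3.66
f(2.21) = -9.82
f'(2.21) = 15.54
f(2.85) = 10.00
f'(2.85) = 49.59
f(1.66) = -13.56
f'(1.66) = -0.15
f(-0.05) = -4.36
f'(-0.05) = -3.34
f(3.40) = 49.21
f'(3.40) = 95.92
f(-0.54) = -3.43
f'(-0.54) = -0.67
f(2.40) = -6.12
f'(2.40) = 23.68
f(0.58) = -7.64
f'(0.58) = -6.77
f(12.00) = 15473.31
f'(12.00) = 5245.86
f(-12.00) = 15526.59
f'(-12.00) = -5244.54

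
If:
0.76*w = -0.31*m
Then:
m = -2.45161290322581*w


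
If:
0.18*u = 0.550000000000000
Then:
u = 3.06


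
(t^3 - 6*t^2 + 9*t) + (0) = t^3 - 6*t^2 + 9*t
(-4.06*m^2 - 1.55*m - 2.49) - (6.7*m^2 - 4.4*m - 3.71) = -10.76*m^2 + 2.85*m + 1.22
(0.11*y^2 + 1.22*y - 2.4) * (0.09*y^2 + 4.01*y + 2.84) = 0.0099*y^4 + 0.5509*y^3 + 4.9886*y^2 - 6.1592*y - 6.816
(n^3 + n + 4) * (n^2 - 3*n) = n^5 - 3*n^4 + n^3 + n^2 - 12*n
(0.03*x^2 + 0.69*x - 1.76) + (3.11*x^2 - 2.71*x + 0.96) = 3.14*x^2 - 2.02*x - 0.8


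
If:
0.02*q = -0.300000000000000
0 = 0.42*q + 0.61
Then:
No Solution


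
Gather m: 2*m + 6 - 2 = 2*m + 4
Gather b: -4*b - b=-5*b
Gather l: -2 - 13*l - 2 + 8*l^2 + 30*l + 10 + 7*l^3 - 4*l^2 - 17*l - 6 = 7*l^3 + 4*l^2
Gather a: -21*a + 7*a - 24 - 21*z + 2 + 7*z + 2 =-14*a - 14*z - 20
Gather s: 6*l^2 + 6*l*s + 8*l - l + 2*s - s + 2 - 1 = 6*l^2 + 7*l + s*(6*l + 1) + 1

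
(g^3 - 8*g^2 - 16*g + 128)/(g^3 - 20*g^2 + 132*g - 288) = (g^2 - 16)/(g^2 - 12*g + 36)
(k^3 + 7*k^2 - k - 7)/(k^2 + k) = k + 6 - 7/k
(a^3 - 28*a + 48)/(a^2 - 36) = (a^2 - 6*a + 8)/(a - 6)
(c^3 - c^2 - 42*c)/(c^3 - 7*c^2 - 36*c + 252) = c/(c - 6)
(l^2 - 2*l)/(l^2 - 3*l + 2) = l/(l - 1)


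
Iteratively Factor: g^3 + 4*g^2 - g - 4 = (g + 1)*(g^2 + 3*g - 4) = (g - 1)*(g + 1)*(g + 4)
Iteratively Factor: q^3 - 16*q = (q + 4)*(q^2 - 4*q) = (q - 4)*(q + 4)*(q)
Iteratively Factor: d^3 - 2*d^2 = (d)*(d^2 - 2*d) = d^2*(d - 2)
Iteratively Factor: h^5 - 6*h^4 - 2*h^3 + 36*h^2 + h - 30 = (h - 5)*(h^4 - h^3 - 7*h^2 + h + 6) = (h - 5)*(h + 1)*(h^3 - 2*h^2 - 5*h + 6) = (h - 5)*(h + 1)*(h + 2)*(h^2 - 4*h + 3) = (h - 5)*(h - 1)*(h + 1)*(h + 2)*(h - 3)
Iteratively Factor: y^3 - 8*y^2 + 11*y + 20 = (y - 4)*(y^2 - 4*y - 5) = (y - 5)*(y - 4)*(y + 1)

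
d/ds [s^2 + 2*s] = 2*s + 2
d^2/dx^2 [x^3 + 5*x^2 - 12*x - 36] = 6*x + 10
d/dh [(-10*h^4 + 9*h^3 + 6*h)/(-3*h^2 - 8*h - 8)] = (60*h^5 + 213*h^4 + 176*h^3 - 198*h^2 - 48)/(9*h^4 + 48*h^3 + 112*h^2 + 128*h + 64)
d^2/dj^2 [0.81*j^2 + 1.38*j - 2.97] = 1.62000000000000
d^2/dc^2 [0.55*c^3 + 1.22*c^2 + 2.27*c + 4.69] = 3.3*c + 2.44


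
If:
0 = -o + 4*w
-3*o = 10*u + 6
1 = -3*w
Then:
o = -4/3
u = -1/5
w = -1/3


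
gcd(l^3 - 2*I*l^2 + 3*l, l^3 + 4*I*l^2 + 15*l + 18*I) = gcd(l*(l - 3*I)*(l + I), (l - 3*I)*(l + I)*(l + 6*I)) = l^2 - 2*I*l + 3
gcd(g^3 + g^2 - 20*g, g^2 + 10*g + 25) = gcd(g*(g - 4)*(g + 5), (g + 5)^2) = g + 5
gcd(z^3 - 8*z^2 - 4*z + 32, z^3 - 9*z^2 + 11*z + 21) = 1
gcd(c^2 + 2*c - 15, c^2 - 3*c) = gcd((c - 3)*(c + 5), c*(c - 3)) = c - 3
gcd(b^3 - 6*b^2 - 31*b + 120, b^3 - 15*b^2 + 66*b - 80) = b - 8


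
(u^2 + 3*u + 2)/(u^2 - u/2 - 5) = 2*(u + 1)/(2*u - 5)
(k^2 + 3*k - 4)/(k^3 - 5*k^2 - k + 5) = (k + 4)/(k^2 - 4*k - 5)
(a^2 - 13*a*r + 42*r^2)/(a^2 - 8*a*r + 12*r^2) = (-a + 7*r)/(-a + 2*r)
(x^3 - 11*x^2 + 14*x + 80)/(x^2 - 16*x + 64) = (x^2 - 3*x - 10)/(x - 8)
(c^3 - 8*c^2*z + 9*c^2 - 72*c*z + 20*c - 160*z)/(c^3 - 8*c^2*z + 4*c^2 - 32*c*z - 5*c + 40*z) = (c + 4)/(c - 1)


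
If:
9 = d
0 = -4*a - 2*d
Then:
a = -9/2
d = 9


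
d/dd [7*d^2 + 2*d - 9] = 14*d + 2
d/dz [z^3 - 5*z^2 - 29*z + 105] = 3*z^2 - 10*z - 29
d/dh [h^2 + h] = 2*h + 1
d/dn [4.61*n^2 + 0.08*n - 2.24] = 9.22*n + 0.08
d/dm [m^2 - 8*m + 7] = 2*m - 8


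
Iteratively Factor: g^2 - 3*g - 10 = (g + 2)*(g - 5)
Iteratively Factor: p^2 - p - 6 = (p + 2)*(p - 3)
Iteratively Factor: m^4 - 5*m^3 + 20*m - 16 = (m - 4)*(m^3 - m^2 - 4*m + 4) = (m - 4)*(m - 1)*(m^2 - 4) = (m - 4)*(m - 2)*(m - 1)*(m + 2)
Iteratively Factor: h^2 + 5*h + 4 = (h + 4)*(h + 1)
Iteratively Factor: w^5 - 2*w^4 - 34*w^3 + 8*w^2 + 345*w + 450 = (w + 2)*(w^4 - 4*w^3 - 26*w^2 + 60*w + 225) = (w - 5)*(w + 2)*(w^3 + w^2 - 21*w - 45) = (w - 5)*(w + 2)*(w + 3)*(w^2 - 2*w - 15) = (w - 5)^2*(w + 2)*(w + 3)*(w + 3)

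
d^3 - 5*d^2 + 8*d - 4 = (d - 2)^2*(d - 1)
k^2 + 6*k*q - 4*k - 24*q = (k - 4)*(k + 6*q)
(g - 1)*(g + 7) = g^2 + 6*g - 7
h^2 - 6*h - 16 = (h - 8)*(h + 2)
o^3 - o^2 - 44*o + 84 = (o - 6)*(o - 2)*(o + 7)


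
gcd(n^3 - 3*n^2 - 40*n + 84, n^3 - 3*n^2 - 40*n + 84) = n^3 - 3*n^2 - 40*n + 84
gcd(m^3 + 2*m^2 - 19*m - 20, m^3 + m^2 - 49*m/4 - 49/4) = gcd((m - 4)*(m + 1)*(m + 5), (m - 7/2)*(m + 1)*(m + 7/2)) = m + 1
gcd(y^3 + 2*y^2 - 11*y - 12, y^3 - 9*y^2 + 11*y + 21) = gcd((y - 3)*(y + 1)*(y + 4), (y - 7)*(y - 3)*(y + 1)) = y^2 - 2*y - 3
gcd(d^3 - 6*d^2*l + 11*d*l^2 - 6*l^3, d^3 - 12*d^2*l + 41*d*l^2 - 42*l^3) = d^2 - 5*d*l + 6*l^2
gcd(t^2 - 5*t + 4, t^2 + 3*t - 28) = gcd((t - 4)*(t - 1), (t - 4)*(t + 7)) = t - 4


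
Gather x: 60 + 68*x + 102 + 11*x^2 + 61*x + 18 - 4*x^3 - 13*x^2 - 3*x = -4*x^3 - 2*x^2 + 126*x + 180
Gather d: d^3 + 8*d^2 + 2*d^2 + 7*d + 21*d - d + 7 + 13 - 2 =d^3 + 10*d^2 + 27*d + 18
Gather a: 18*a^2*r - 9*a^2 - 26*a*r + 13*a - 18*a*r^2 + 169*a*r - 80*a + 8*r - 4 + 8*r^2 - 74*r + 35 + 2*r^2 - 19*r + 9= a^2*(18*r - 9) + a*(-18*r^2 + 143*r - 67) + 10*r^2 - 85*r + 40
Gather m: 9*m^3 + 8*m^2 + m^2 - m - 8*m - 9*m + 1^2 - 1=9*m^3 + 9*m^2 - 18*m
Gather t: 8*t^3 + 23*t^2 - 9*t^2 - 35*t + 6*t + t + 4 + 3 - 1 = 8*t^3 + 14*t^2 - 28*t + 6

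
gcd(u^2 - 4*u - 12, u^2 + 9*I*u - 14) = 1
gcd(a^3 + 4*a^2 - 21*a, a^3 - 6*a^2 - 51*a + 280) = a + 7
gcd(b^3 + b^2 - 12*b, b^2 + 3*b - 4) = b + 4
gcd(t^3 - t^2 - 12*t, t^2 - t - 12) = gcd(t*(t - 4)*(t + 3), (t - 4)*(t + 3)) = t^2 - t - 12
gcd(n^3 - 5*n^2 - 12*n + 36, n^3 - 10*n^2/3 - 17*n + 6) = n^2 - 3*n - 18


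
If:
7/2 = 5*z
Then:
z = 7/10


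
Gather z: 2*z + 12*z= 14*z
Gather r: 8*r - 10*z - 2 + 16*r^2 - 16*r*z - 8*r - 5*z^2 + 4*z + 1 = 16*r^2 - 16*r*z - 5*z^2 - 6*z - 1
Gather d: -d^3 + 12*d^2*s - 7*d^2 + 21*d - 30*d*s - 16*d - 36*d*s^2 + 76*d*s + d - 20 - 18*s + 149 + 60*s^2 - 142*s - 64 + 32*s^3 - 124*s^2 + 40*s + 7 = -d^3 + d^2*(12*s - 7) + d*(-36*s^2 + 46*s + 6) + 32*s^3 - 64*s^2 - 120*s + 72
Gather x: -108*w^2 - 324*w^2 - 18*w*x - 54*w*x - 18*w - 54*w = -432*w^2 - 72*w*x - 72*w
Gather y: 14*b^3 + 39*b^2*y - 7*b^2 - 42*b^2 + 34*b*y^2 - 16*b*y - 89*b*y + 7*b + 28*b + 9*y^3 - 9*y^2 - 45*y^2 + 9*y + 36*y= 14*b^3 - 49*b^2 + 35*b + 9*y^3 + y^2*(34*b - 54) + y*(39*b^2 - 105*b + 45)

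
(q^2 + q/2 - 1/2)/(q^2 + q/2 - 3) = (2*q^2 + q - 1)/(2*q^2 + q - 6)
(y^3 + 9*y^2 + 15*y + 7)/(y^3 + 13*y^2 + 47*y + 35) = (y + 1)/(y + 5)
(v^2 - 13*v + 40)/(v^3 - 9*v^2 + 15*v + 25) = (v - 8)/(v^2 - 4*v - 5)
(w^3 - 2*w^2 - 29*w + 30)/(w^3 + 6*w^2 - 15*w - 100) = (w^2 - 7*w + 6)/(w^2 + w - 20)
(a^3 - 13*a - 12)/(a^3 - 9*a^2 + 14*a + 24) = (a + 3)/(a - 6)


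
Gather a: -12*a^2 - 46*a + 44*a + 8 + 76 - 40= -12*a^2 - 2*a + 44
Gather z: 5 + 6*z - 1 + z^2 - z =z^2 + 5*z + 4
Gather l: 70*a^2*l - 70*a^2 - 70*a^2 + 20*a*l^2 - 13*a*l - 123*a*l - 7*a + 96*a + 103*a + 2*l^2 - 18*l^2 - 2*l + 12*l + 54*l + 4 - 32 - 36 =-140*a^2 + 192*a + l^2*(20*a - 16) + l*(70*a^2 - 136*a + 64) - 64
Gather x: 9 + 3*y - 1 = 3*y + 8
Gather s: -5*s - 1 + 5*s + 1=0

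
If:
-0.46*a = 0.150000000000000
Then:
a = -0.33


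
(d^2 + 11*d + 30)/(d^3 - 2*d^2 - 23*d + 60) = (d + 6)/(d^2 - 7*d + 12)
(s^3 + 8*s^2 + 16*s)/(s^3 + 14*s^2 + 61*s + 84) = s*(s + 4)/(s^2 + 10*s + 21)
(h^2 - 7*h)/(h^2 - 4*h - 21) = h/(h + 3)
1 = 1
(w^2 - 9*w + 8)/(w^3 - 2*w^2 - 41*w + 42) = (w - 8)/(w^2 - w - 42)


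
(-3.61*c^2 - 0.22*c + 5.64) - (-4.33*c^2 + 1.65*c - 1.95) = 0.72*c^2 - 1.87*c + 7.59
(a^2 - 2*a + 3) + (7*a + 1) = a^2 + 5*a + 4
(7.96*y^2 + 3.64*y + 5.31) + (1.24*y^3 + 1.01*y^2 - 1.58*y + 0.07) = 1.24*y^3 + 8.97*y^2 + 2.06*y + 5.38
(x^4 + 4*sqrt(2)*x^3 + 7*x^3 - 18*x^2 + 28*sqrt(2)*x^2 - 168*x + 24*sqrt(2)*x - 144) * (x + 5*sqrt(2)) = x^5 + 7*x^4 + 9*sqrt(2)*x^4 + 22*x^3 + 63*sqrt(2)*x^3 - 66*sqrt(2)*x^2 + 112*x^2 - 840*sqrt(2)*x + 96*x - 720*sqrt(2)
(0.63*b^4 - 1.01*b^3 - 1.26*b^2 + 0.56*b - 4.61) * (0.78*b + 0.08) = 0.4914*b^5 - 0.7374*b^4 - 1.0636*b^3 + 0.336*b^2 - 3.551*b - 0.3688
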